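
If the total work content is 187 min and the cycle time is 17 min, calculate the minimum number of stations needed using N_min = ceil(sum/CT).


Formula: N_min = ceil(Sum of Task Times / Cycle Time)
N_min = ceil(187 min / 17 min) = ceil(11.0)
N_min = 11 stations

11


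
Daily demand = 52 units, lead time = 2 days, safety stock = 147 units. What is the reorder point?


Formula: ROP = (Daily Demand * Lead Time) + Safety Stock
Demand during lead time = 52 * 2 = 104 units
ROP = 104 + 147 = 251 units

251 units


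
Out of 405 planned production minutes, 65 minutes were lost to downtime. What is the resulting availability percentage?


Formula: Availability = (Planned Time - Downtime) / Planned Time * 100
Uptime = 405 - 65 = 340 min
Availability = 340 / 405 * 100 = 84.0%

84.0%


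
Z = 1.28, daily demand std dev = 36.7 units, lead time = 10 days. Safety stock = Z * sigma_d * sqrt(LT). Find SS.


Formula: SS = z * sigma_d * sqrt(LT)
sqrt(LT) = sqrt(10) = 3.1623
SS = 1.28 * 36.7 * 3.1623
SS = 148.6 units

148.6 units


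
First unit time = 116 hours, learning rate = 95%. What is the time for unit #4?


Formula: T_n = T_1 * (learning_rate)^(log2(n)) where learning_rate = rate/100
Doublings = log2(4) = 2
T_n = 116 * 0.95^2
T_n = 116 * 0.9025 = 104.7 hours

104.7 hours


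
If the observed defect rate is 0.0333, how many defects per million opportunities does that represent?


DPMO = defect_rate * 1000000 = 0.0333 * 1000000

33300


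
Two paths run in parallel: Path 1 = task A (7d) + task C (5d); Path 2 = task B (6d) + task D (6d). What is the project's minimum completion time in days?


Path 1 = 7 + 5 = 12 days
Path 2 = 6 + 6 = 12 days
Duration = max(12, 12) = 12 days

12 days


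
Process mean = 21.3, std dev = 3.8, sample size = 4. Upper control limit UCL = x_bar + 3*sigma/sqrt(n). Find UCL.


UCL = 21.3 + 3 * 3.8 / sqrt(4)

27.0


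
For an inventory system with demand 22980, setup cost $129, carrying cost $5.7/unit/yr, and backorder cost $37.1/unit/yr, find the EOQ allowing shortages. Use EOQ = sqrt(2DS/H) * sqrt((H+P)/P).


Formula: EOQ* = sqrt(2DS/H) * sqrt((H+P)/P)
Base EOQ = sqrt(2*22980*129/5.7) = 1019.88 units
Correction = sqrt((5.7+37.1)/37.1) = 1.07408
EOQ* = 1019.88 * 1.07408 = 1095.4 units

1095.4 units


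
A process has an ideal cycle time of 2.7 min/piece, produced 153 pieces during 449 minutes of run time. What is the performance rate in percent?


Formula: Performance = (Ideal CT * Total Count) / Run Time * 100
Ideal output time = 2.7 * 153 = 413.1 min
Performance = 413.1 / 449 * 100 = 92.0%

92.0%


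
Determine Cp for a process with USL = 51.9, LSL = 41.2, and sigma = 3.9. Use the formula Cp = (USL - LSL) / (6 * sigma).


Cp = (51.9 - 41.2) / (6 * 3.9)

0.46


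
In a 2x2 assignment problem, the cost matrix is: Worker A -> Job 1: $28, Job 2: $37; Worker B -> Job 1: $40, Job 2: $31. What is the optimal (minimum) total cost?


Option 1: A->1 + B->2 = $28 + $31 = $59
Option 2: A->2 + B->1 = $37 + $40 = $77
Min cost = min($59, $77) = $59

$59


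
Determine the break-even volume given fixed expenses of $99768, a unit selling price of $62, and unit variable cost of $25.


Formula: BEQ = Fixed Costs / (Price - Variable Cost)
Contribution margin = $62 - $25 = $37/unit
BEQ = ceil($99768 / $37/unit) = ceil(2696.43) = 2697 units

2697 units


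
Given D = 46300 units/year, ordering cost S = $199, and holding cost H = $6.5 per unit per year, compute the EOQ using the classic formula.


Formula: EOQ = sqrt(2 * D * S / H)
Numerator: 2 * 46300 * 199 = 18427400
2DS/H = 18427400 / 6.5 = 2834984.6
EOQ = sqrt(2834984.6) = 1683.7 units

1683.7 units


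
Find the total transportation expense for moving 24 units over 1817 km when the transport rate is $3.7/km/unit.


TC = dist * cost * units = 1817 * 3.7 * 24 = $161349.60

$161349.60


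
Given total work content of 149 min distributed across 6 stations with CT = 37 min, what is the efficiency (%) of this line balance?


Formula: Efficiency = Sum of Task Times / (N_stations * CT) * 100
Total station capacity = 6 stations * 37 min = 222 min
Efficiency = 149 / 222 * 100 = 67.1%

67.1%


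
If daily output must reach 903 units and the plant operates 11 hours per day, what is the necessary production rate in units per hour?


Formula: Production Rate = Daily Demand / Available Hours
Rate = 903 units/day / 11 hours/day
Rate = 82.1 units/hour

82.1 units/hour


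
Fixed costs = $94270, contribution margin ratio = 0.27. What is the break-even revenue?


Formula: BER = Fixed Costs / Contribution Margin Ratio
BER = $94270 / 0.27
BER = $349148.15 (to the nearest cent)

$349148.15


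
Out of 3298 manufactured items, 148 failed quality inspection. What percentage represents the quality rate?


Formula: Quality Rate = Good Pieces / Total Pieces * 100
Good pieces = 3298 - 148 = 3150
QR = 3150 / 3298 * 100 = 95.5%

95.5%


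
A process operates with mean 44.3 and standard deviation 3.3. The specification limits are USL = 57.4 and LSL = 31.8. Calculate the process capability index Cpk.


Cpu = (57.4 - 44.3) / (3 * 3.3) = 1.32
Cpl = (44.3 - 31.8) / (3 * 3.3) = 1.26
Cpk = min(1.32, 1.26) = 1.26

1.26


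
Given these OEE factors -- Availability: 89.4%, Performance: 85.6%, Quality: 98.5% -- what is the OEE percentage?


Formula: OEE = Availability * Performance * Quality / 10000
A * P = 89.4% * 85.6% / 100 = 76.53%
OEE = 76.53% * 98.5% / 100 = 75.4%

75.4%


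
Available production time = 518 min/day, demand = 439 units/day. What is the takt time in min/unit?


Formula: Takt Time = Available Production Time / Customer Demand
Takt = 518 min/day / 439 units/day
Takt = 1.18 min/unit

1.18 min/unit


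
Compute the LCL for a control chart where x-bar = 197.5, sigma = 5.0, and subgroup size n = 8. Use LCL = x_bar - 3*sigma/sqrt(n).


LCL = 197.5 - 3 * 5.0 / sqrt(8)

192.2


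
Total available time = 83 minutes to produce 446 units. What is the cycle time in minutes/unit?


Formula: CT = Available Time / Number of Units
CT = 83 min / 446 units
CT = 0.19 min/unit

0.19 min/unit


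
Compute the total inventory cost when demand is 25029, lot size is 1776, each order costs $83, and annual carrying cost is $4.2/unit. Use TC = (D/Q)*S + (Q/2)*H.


TC = 25029/1776 * 83 + 1776/2 * 4.2

$4899.31


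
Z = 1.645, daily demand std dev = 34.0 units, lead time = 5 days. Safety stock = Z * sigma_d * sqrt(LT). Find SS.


Formula: SS = z * sigma_d * sqrt(LT)
sqrt(LT) = sqrt(5) = 2.2361
SS = 1.645 * 34.0 * 2.2361
SS = 125.1 units

125.1 units


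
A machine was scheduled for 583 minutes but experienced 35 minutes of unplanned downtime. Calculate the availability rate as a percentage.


Formula: Availability = (Planned Time - Downtime) / Planned Time * 100
Uptime = 583 - 35 = 548 min
Availability = 548 / 583 * 100 = 94.0%

94.0%


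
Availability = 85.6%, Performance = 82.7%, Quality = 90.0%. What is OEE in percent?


Formula: OEE = Availability * Performance * Quality / 10000
A * P = 85.6% * 82.7% / 100 = 70.79%
OEE = 70.79% * 90.0% / 100 = 63.7%

63.7%


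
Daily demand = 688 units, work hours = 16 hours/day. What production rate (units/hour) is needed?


Formula: Production Rate = Daily Demand / Available Hours
Rate = 688 units/day / 16 hours/day
Rate = 43.0 units/hour

43.0 units/hour


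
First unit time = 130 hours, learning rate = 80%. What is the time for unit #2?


Formula: T_n = T_1 * (learning_rate)^(log2(n)) where learning_rate = rate/100
Doublings = log2(2) = 1
T_n = 130 * 0.8^1
T_n = 130 * 0.8 = 104.0 hours

104.0 hours


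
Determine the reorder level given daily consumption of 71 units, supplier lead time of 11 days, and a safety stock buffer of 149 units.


Formula: ROP = (Daily Demand * Lead Time) + Safety Stock
Demand during lead time = 71 * 11 = 781 units
ROP = 781 + 149 = 930 units

930 units


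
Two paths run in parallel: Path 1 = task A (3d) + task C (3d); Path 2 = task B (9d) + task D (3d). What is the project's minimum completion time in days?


Path 1 = 3 + 3 = 6 days
Path 2 = 9 + 3 = 12 days
Duration = max(6, 12) = 12 days

12 days


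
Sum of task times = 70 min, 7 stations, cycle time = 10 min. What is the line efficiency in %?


Formula: Efficiency = Sum of Task Times / (N_stations * CT) * 100
Total station capacity = 7 stations * 10 min = 70 min
Efficiency = 70 / 70 * 100 = 100.0%

100.0%


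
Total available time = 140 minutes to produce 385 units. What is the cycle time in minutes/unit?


Formula: CT = Available Time / Number of Units
CT = 140 min / 385 units
CT = 0.36 min/unit

0.36 min/unit


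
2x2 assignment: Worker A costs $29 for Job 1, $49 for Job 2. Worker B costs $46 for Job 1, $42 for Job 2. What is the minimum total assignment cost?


Option 1: A->1 + B->2 = $29 + $42 = $71
Option 2: A->2 + B->1 = $49 + $46 = $95
Min cost = min($71, $95) = $71

$71


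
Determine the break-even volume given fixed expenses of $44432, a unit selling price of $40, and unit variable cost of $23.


Formula: BEQ = Fixed Costs / (Price - Variable Cost)
Contribution margin = $40 - $23 = $17/unit
BEQ = ceil($44432 / $17/unit) = ceil(2613.65) = 2614 units

2614 units


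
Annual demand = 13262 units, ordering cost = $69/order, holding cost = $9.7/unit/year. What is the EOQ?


Formula: EOQ = sqrt(2 * D * S / H)
Numerator: 2 * 13262 * 69 = 1830156
2DS/H = 1830156 / 9.7 = 188675.9
EOQ = sqrt(188675.9) = 434.4 units

434.4 units


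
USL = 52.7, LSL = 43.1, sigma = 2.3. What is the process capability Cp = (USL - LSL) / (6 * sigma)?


Cp = (52.7 - 43.1) / (6 * 2.3)

0.7


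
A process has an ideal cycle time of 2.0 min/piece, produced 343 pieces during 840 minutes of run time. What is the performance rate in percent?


Formula: Performance = (Ideal CT * Total Count) / Run Time * 100
Ideal output time = 2.0 * 343 = 686.0 min
Performance = 686.0 / 840 * 100 = 81.7%

81.7%


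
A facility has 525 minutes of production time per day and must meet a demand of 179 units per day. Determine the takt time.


Formula: Takt Time = Available Production Time / Customer Demand
Takt = 525 min/day / 179 units/day
Takt = 2.93 min/unit

2.93 min/unit


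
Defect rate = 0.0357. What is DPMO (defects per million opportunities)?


DPMO = defect_rate * 1000000 = 0.0357 * 1000000

35700


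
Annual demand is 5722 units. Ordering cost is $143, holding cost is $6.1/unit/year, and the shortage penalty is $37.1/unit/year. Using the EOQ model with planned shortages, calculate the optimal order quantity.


Formula: EOQ* = sqrt(2DS/H) * sqrt((H+P)/P)
Base EOQ = sqrt(2*5722*143/6.1) = 517.95 units
Correction = sqrt((6.1+37.1)/37.1) = 1.07908
EOQ* = 517.95 * 1.07908 = 558.9 units

558.9 units


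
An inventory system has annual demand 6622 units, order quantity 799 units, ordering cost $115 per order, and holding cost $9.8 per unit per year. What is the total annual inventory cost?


TC = 6622/799 * 115 + 799/2 * 9.8

$4868.20


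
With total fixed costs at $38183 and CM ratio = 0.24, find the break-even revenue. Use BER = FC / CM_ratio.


Formula: BER = Fixed Costs / Contribution Margin Ratio
BER = $38183 / 0.24
BER = $159095.83 (to the nearest cent)

$159095.83


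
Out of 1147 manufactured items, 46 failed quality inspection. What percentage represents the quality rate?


Formula: Quality Rate = Good Pieces / Total Pieces * 100
Good pieces = 1147 - 46 = 1101
QR = 1101 / 1147 * 100 = 96.0%

96.0%


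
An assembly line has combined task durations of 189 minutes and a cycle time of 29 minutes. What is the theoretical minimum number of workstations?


Formula: N_min = ceil(Sum of Task Times / Cycle Time)
N_min = ceil(189 min / 29 min) = ceil(6.5172)
N_min = 7 stations

7


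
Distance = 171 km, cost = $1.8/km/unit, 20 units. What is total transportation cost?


TC = dist * cost * units = 171 * 1.8 * 20 = $6156.00

$6156.00


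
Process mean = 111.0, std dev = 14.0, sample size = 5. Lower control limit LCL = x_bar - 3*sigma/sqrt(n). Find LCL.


LCL = 111.0 - 3 * 14.0 / sqrt(5)

92.22


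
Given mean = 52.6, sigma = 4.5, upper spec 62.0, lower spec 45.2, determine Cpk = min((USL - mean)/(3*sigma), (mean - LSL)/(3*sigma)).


Cpu = (62.0 - 52.6) / (3 * 4.5) = 0.7
Cpl = (52.6 - 45.2) / (3 * 4.5) = 0.55
Cpk = min(0.7, 0.55) = 0.55

0.55


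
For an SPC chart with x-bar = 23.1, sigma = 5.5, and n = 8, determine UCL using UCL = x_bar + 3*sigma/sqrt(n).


UCL = 23.1 + 3 * 5.5 / sqrt(8)

28.93


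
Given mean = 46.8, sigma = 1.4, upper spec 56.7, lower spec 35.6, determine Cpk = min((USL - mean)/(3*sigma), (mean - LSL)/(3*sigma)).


Cpu = (56.7 - 46.8) / (3 * 1.4) = 2.36
Cpl = (46.8 - 35.6) / (3 * 1.4) = 2.67
Cpk = min(2.36, 2.67) = 2.36

2.36


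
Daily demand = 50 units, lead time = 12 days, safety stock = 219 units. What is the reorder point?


Formula: ROP = (Daily Demand * Lead Time) + Safety Stock
Demand during lead time = 50 * 12 = 600 units
ROP = 600 + 219 = 819 units

819 units


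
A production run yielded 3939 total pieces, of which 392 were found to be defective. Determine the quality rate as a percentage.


Formula: Quality Rate = Good Pieces / Total Pieces * 100
Good pieces = 3939 - 392 = 3547
QR = 3547 / 3939 * 100 = 90.0%

90.0%


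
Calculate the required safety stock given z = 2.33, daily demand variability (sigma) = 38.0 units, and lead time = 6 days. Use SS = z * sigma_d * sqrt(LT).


Formula: SS = z * sigma_d * sqrt(LT)
sqrt(LT) = sqrt(6) = 2.4495
SS = 2.33 * 38.0 * 2.4495
SS = 216.9 units

216.9 units


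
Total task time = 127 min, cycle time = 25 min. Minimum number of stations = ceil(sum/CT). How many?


Formula: N_min = ceil(Sum of Task Times / Cycle Time)
N_min = ceil(127 min / 25 min) = ceil(5.08)
N_min = 6 stations

6


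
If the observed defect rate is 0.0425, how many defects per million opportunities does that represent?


DPMO = defect_rate * 1000000 = 0.0425 * 1000000

42500


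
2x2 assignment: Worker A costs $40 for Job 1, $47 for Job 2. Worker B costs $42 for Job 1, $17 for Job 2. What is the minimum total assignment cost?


Option 1: A->1 + B->2 = $40 + $17 = $57
Option 2: A->2 + B->1 = $47 + $42 = $89
Min cost = min($57, $89) = $57

$57


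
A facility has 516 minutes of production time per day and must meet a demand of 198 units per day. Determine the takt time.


Formula: Takt Time = Available Production Time / Customer Demand
Takt = 516 min/day / 198 units/day
Takt = 2.61 min/unit

2.61 min/unit


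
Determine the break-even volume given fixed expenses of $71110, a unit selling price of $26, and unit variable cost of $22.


Formula: BEQ = Fixed Costs / (Price - Variable Cost)
Contribution margin = $26 - $22 = $4/unit
BEQ = ceil($71110 / $4/unit) = ceil(17777.5) = 17778 units

17778 units


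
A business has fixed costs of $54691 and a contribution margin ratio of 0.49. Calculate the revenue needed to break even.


Formula: BER = Fixed Costs / Contribution Margin Ratio
BER = $54691 / 0.49
BER = $111614.29 (to the nearest cent)

$111614.29


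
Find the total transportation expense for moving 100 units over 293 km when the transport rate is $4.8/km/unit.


TC = dist * cost * units = 293 * 4.8 * 100 = $140640.00

$140640.00


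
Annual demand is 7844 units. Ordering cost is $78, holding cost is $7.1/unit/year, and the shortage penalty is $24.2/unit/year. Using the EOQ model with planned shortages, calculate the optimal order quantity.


Formula: EOQ* = sqrt(2DS/H) * sqrt((H+P)/P)
Base EOQ = sqrt(2*7844*78/7.1) = 415.15 units
Correction = sqrt((7.1+24.2)/24.2) = 1.13727
EOQ* = 415.15 * 1.13727 = 472.1 units

472.1 units


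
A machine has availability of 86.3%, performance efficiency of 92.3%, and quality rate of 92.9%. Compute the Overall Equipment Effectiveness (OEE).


Formula: OEE = Availability * Performance * Quality / 10000
A * P = 86.3% * 92.3% / 100 = 79.65%
OEE = 79.65% * 92.9% / 100 = 74.0%

74.0%


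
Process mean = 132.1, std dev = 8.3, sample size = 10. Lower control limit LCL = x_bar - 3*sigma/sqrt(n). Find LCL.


LCL = 132.1 - 3 * 8.3 / sqrt(10)

124.23


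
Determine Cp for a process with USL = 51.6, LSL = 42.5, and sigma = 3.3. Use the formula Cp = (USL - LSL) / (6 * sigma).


Cp = (51.6 - 42.5) / (6 * 3.3)

0.46


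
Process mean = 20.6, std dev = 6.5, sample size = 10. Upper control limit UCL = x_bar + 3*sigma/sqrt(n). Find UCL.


UCL = 20.6 + 3 * 6.5 / sqrt(10)

26.77


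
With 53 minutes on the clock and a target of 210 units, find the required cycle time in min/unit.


Formula: CT = Available Time / Number of Units
CT = 53 min / 210 units
CT = 0.25 min/unit

0.25 min/unit


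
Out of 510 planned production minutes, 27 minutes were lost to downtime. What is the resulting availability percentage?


Formula: Availability = (Planned Time - Downtime) / Planned Time * 100
Uptime = 510 - 27 = 483 min
Availability = 483 / 510 * 100 = 94.7%

94.7%


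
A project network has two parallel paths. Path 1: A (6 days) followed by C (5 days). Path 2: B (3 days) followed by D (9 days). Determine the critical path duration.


Path 1 = 6 + 5 = 11 days
Path 2 = 3 + 9 = 12 days
Duration = max(11, 12) = 12 days

12 days


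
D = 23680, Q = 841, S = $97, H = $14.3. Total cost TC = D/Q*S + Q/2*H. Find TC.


TC = 23680/841 * 97 + 841/2 * 14.3

$8744.37


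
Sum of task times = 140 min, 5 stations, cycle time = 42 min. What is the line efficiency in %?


Formula: Efficiency = Sum of Task Times / (N_stations * CT) * 100
Total station capacity = 5 stations * 42 min = 210 min
Efficiency = 140 / 210 * 100 = 66.7%

66.7%


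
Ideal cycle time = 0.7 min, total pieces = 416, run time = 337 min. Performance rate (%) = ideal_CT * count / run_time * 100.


Formula: Performance = (Ideal CT * Total Count) / Run Time * 100
Ideal output time = 0.7 * 416 = 291.2 min
Performance = 291.2 / 337 * 100 = 86.4%

86.4%


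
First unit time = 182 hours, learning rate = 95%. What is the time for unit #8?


Formula: T_n = T_1 * (learning_rate)^(log2(n)) where learning_rate = rate/100
Doublings = log2(8) = 3
T_n = 182 * 0.95^3
T_n = 182 * 0.8574 = 156.0 hours

156.0 hours


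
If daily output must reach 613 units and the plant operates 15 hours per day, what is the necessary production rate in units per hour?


Formula: Production Rate = Daily Demand / Available Hours
Rate = 613 units/day / 15 hours/day
Rate = 40.9 units/hour

40.9 units/hour


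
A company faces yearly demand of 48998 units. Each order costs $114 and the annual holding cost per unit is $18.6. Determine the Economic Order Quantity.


Formula: EOQ = sqrt(2 * D * S / H)
Numerator: 2 * 48998 * 114 = 11171544
2DS/H = 11171544 / 18.6 = 600620.6
EOQ = sqrt(600620.6) = 775.0 units

775.0 units


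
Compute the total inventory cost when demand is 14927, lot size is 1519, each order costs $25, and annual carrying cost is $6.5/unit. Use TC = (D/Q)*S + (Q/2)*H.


TC = 14927/1519 * 25 + 1519/2 * 6.5

$5182.42


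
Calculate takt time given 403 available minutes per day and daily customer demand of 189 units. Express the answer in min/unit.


Formula: Takt Time = Available Production Time / Customer Demand
Takt = 403 min/day / 189 units/day
Takt = 2.13 min/unit

2.13 min/unit


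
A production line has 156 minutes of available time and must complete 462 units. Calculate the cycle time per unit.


Formula: CT = Available Time / Number of Units
CT = 156 min / 462 units
CT = 0.34 min/unit

0.34 min/unit


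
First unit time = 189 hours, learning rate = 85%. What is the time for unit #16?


Formula: T_n = T_1 * (learning_rate)^(log2(n)) where learning_rate = rate/100
Doublings = log2(16) = 4
T_n = 189 * 0.85^4
T_n = 189 * 0.522 = 98.7 hours

98.7 hours


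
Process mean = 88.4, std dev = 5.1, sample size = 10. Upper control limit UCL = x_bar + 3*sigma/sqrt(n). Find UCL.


UCL = 88.4 + 3 * 5.1 / sqrt(10)

93.24


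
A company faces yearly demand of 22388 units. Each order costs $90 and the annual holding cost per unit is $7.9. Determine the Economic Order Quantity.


Formula: EOQ = sqrt(2 * D * S / H)
Numerator: 2 * 22388 * 90 = 4029840
2DS/H = 4029840 / 7.9 = 510106.3
EOQ = sqrt(510106.3) = 714.2 units

714.2 units


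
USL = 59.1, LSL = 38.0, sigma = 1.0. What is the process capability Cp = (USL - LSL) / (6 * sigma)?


Cp = (59.1 - 38.0) / (6 * 1.0)

3.52


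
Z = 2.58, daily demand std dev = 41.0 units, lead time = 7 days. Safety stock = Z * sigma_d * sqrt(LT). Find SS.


Formula: SS = z * sigma_d * sqrt(LT)
sqrt(LT) = sqrt(7) = 2.6458
SS = 2.58 * 41.0 * 2.6458
SS = 279.9 units

279.9 units


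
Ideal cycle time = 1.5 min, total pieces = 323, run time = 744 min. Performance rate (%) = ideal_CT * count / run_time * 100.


Formula: Performance = (Ideal CT * Total Count) / Run Time * 100
Ideal output time = 1.5 * 323 = 484.5 min
Performance = 484.5 / 744 * 100 = 65.1%

65.1%


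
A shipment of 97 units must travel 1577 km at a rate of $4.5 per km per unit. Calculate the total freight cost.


TC = dist * cost * units = 1577 * 4.5 * 97 = $688360.50

$688360.50


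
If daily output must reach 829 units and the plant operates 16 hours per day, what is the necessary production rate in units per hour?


Formula: Production Rate = Daily Demand / Available Hours
Rate = 829 units/day / 16 hours/day
Rate = 51.8 units/hour

51.8 units/hour


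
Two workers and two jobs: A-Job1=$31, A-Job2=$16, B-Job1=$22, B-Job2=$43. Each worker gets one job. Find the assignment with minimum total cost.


Option 1: A->1 + B->2 = $31 + $43 = $74
Option 2: A->2 + B->1 = $16 + $22 = $38
Min cost = min($74, $38) = $38

$38


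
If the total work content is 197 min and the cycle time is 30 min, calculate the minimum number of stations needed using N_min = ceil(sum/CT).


Formula: N_min = ceil(Sum of Task Times / Cycle Time)
N_min = ceil(197 min / 30 min) = ceil(6.5667)
N_min = 7 stations

7


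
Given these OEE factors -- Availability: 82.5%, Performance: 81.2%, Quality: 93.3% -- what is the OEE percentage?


Formula: OEE = Availability * Performance * Quality / 10000
A * P = 82.5% * 81.2% / 100 = 66.99%
OEE = 66.99% * 93.3% / 100 = 62.5%

62.5%


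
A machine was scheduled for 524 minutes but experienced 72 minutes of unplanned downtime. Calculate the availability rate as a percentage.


Formula: Availability = (Planned Time - Downtime) / Planned Time * 100
Uptime = 524 - 72 = 452 min
Availability = 452 / 524 * 100 = 86.3%

86.3%


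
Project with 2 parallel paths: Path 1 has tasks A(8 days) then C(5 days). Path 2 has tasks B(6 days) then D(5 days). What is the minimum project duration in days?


Path 1 = 8 + 5 = 13 days
Path 2 = 6 + 5 = 11 days
Duration = max(13, 11) = 13 days

13 days


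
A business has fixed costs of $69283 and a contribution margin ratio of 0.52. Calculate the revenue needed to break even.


Formula: BER = Fixed Costs / Contribution Margin Ratio
BER = $69283 / 0.52
BER = $133236.54 (to the nearest cent)

$133236.54


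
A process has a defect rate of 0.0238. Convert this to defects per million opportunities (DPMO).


DPMO = defect_rate * 1000000 = 0.0238 * 1000000

23800


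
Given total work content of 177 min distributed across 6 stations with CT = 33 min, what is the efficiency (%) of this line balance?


Formula: Efficiency = Sum of Task Times / (N_stations * CT) * 100
Total station capacity = 6 stations * 33 min = 198 min
Efficiency = 177 / 198 * 100 = 89.4%

89.4%


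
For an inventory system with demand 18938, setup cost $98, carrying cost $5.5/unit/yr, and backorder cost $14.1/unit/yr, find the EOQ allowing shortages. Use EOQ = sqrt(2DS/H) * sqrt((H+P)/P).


Formula: EOQ* = sqrt(2DS/H) * sqrt((H+P)/P)
Base EOQ = sqrt(2*18938*98/5.5) = 821.51 units
Correction = sqrt((5.5+14.1)/14.1) = 1.17901
EOQ* = 821.51 * 1.17901 = 968.6 units

968.6 units


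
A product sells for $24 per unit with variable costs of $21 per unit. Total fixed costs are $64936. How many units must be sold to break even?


Formula: BEQ = Fixed Costs / (Price - Variable Cost)
Contribution margin = $24 - $21 = $3/unit
BEQ = ceil($64936 / $3/unit) = ceil(21645.33) = 21646 units

21646 units


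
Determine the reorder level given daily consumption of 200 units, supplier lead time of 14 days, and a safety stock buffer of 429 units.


Formula: ROP = (Daily Demand * Lead Time) + Safety Stock
Demand during lead time = 200 * 14 = 2800 units
ROP = 2800 + 429 = 3229 units

3229 units


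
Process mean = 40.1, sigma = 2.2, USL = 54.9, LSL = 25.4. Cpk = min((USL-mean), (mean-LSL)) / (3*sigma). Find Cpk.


Cpu = (54.9 - 40.1) / (3 * 2.2) = 2.24
Cpl = (40.1 - 25.4) / (3 * 2.2) = 2.23
Cpk = min(2.24, 2.23) = 2.23

2.23


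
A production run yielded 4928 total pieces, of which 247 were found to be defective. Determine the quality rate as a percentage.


Formula: Quality Rate = Good Pieces / Total Pieces * 100
Good pieces = 4928 - 247 = 4681
QR = 4681 / 4928 * 100 = 95.0%

95.0%


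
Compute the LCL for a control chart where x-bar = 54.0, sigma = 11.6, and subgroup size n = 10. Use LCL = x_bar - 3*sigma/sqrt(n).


LCL = 54.0 - 3 * 11.6 / sqrt(10)

43.0


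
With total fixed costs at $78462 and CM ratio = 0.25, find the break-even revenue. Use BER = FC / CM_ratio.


Formula: BER = Fixed Costs / Contribution Margin Ratio
BER = $78462 / 0.25
BER = $313848.00 (to the nearest cent)

$313848.00


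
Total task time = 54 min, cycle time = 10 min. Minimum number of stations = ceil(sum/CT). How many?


Formula: N_min = ceil(Sum of Task Times / Cycle Time)
N_min = ceil(54 min / 10 min) = ceil(5.4)
N_min = 6 stations

6


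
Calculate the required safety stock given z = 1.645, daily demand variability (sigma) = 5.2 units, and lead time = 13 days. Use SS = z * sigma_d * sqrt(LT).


Formula: SS = z * sigma_d * sqrt(LT)
sqrt(LT) = sqrt(13) = 3.6056
SS = 1.645 * 5.2 * 3.6056
SS = 30.8 units

30.8 units


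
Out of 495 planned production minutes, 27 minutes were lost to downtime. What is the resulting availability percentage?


Formula: Availability = (Planned Time - Downtime) / Planned Time * 100
Uptime = 495 - 27 = 468 min
Availability = 468 / 495 * 100 = 94.5%

94.5%


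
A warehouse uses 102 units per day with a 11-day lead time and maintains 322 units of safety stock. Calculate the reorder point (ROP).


Formula: ROP = (Daily Demand * Lead Time) + Safety Stock
Demand during lead time = 102 * 11 = 1122 units
ROP = 1122 + 322 = 1444 units

1444 units


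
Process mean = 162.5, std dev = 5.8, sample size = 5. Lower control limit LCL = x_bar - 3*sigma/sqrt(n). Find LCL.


LCL = 162.5 - 3 * 5.8 / sqrt(5)

154.72


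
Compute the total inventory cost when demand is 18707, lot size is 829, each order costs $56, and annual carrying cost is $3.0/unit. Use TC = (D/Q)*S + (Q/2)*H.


TC = 18707/829 * 56 + 829/2 * 3.0

$2507.18


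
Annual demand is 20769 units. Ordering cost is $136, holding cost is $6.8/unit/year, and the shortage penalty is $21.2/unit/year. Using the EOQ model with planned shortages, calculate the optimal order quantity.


Formula: EOQ* = sqrt(2DS/H) * sqrt((H+P)/P)
Base EOQ = sqrt(2*20769*136/6.8) = 911.46 units
Correction = sqrt((6.8+21.2)/21.2) = 1.14924
EOQ* = 911.46 * 1.14924 = 1047.5 units

1047.5 units


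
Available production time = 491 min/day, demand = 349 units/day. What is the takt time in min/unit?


Formula: Takt Time = Available Production Time / Customer Demand
Takt = 491 min/day / 349 units/day
Takt = 1.41 min/unit

1.41 min/unit


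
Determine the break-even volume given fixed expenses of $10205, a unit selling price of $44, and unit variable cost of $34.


Formula: BEQ = Fixed Costs / (Price - Variable Cost)
Contribution margin = $44 - $34 = $10/unit
BEQ = ceil($10205 / $10/unit) = ceil(1020.5) = 1021 units

1021 units


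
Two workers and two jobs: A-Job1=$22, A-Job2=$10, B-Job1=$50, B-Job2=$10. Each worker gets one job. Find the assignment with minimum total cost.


Option 1: A->1 + B->2 = $22 + $10 = $32
Option 2: A->2 + B->1 = $10 + $50 = $60
Min cost = min($32, $60) = $32

$32


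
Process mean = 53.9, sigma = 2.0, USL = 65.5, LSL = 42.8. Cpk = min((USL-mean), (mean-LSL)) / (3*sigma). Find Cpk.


Cpu = (65.5 - 53.9) / (3 * 2.0) = 1.93
Cpl = (53.9 - 42.8) / (3 * 2.0) = 1.85
Cpk = min(1.93, 1.85) = 1.85

1.85


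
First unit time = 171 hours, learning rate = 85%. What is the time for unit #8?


Formula: T_n = T_1 * (learning_rate)^(log2(n)) where learning_rate = rate/100
Doublings = log2(8) = 3
T_n = 171 * 0.85^3
T_n = 171 * 0.6141 = 105.0 hours

105.0 hours


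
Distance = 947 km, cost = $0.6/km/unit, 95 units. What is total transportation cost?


TC = dist * cost * units = 947 * 0.6 * 95 = $53979.00

$53979.00


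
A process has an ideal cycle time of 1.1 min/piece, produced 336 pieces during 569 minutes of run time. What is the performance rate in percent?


Formula: Performance = (Ideal CT * Total Count) / Run Time * 100
Ideal output time = 1.1 * 336 = 369.6 min
Performance = 369.6 / 569 * 100 = 65.0%

65.0%


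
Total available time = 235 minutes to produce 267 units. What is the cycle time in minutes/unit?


Formula: CT = Available Time / Number of Units
CT = 235 min / 267 units
CT = 0.88 min/unit

0.88 min/unit


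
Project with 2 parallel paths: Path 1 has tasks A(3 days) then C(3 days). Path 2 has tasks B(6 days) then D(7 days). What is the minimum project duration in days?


Path 1 = 3 + 3 = 6 days
Path 2 = 6 + 7 = 13 days
Duration = max(6, 13) = 13 days

13 days


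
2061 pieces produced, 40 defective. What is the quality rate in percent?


Formula: Quality Rate = Good Pieces / Total Pieces * 100
Good pieces = 2061 - 40 = 2021
QR = 2021 / 2061 * 100 = 98.1%

98.1%


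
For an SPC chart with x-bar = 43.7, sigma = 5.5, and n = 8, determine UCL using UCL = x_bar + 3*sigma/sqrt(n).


UCL = 43.7 + 3 * 5.5 / sqrt(8)

49.53


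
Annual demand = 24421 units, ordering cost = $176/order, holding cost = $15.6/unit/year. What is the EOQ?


Formula: EOQ = sqrt(2 * D * S / H)
Numerator: 2 * 24421 * 176 = 8596192
2DS/H = 8596192 / 15.6 = 551037.9
EOQ = sqrt(551037.9) = 742.3 units

742.3 units


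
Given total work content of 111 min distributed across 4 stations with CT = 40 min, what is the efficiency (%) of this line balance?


Formula: Efficiency = Sum of Task Times / (N_stations * CT) * 100
Total station capacity = 4 stations * 40 min = 160 min
Efficiency = 111 / 160 * 100 = 69.4%

69.4%


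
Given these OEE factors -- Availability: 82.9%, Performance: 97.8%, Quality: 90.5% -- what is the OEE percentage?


Formula: OEE = Availability * Performance * Quality / 10000
A * P = 82.9% * 97.8% / 100 = 81.08%
OEE = 81.08% * 90.5% / 100 = 73.4%

73.4%


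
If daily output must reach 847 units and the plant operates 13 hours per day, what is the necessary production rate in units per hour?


Formula: Production Rate = Daily Demand / Available Hours
Rate = 847 units/day / 13 hours/day
Rate = 65.2 units/hour

65.2 units/hour


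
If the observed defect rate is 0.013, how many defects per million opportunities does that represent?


DPMO = defect_rate * 1000000 = 0.013 * 1000000

13000


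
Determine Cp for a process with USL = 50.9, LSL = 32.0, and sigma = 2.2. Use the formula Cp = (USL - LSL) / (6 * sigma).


Cp = (50.9 - 32.0) / (6 * 2.2)

1.43


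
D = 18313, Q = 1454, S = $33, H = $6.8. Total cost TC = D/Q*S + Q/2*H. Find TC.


TC = 18313/1454 * 33 + 1454/2 * 6.8

$5359.23


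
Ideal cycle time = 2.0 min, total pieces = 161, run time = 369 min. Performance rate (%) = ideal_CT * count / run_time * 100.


Formula: Performance = (Ideal CT * Total Count) / Run Time * 100
Ideal output time = 2.0 * 161 = 322.0 min
Performance = 322.0 / 369 * 100 = 87.3%

87.3%


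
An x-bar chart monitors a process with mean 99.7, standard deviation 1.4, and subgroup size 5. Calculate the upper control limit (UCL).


UCL = 99.7 + 3 * 1.4 / sqrt(5)

101.58


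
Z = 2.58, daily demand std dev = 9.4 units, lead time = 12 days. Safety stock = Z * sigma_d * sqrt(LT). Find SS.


Formula: SS = z * sigma_d * sqrt(LT)
sqrt(LT) = sqrt(12) = 3.4641
SS = 2.58 * 9.4 * 3.4641
SS = 84.0 units

84.0 units


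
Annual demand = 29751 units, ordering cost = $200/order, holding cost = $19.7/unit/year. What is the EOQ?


Formula: EOQ = sqrt(2 * D * S / H)
Numerator: 2 * 29751 * 200 = 11900400
2DS/H = 11900400 / 19.7 = 604081.2
EOQ = sqrt(604081.2) = 777.2 units

777.2 units


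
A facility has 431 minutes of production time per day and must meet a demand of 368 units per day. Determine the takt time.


Formula: Takt Time = Available Production Time / Customer Demand
Takt = 431 min/day / 368 units/day
Takt = 1.17 min/unit

1.17 min/unit


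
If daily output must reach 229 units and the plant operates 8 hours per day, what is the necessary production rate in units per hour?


Formula: Production Rate = Daily Demand / Available Hours
Rate = 229 units/day / 8 hours/day
Rate = 28.6 units/hour

28.6 units/hour


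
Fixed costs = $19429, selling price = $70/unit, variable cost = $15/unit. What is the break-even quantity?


Formula: BEQ = Fixed Costs / (Price - Variable Cost)
Contribution margin = $70 - $15 = $55/unit
BEQ = ceil($19429 / $55/unit) = ceil(353.25) = 354 units

354 units


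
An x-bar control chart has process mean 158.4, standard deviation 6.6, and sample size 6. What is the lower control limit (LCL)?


LCL = 158.4 - 3 * 6.6 / sqrt(6)

150.32


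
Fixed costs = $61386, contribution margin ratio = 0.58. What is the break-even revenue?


Formula: BER = Fixed Costs / Contribution Margin Ratio
BER = $61386 / 0.58
BER = $105837.93 (to the nearest cent)

$105837.93


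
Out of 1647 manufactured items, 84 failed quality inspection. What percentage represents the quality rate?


Formula: Quality Rate = Good Pieces / Total Pieces * 100
Good pieces = 1647 - 84 = 1563
QR = 1563 / 1647 * 100 = 94.9%

94.9%


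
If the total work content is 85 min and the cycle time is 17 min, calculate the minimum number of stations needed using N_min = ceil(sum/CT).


Formula: N_min = ceil(Sum of Task Times / Cycle Time)
N_min = ceil(85 min / 17 min) = ceil(5.0)
N_min = 5 stations

5


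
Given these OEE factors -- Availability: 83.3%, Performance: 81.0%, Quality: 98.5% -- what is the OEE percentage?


Formula: OEE = Availability * Performance * Quality / 10000
A * P = 83.3% * 81.0% / 100 = 67.47%
OEE = 67.47% * 98.5% / 100 = 66.5%

66.5%


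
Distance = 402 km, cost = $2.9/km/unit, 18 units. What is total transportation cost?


TC = dist * cost * units = 402 * 2.9 * 18 = $20984.40

$20984.40


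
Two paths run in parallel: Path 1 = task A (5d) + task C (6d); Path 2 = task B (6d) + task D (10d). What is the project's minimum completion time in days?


Path 1 = 5 + 6 = 11 days
Path 2 = 6 + 10 = 16 days
Duration = max(11, 16) = 16 days

16 days


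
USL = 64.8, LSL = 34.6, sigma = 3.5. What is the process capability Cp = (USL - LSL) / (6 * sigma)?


Cp = (64.8 - 34.6) / (6 * 3.5)

1.44


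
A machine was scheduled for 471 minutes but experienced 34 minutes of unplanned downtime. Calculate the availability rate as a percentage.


Formula: Availability = (Planned Time - Downtime) / Planned Time * 100
Uptime = 471 - 34 = 437 min
Availability = 437 / 471 * 100 = 92.8%

92.8%


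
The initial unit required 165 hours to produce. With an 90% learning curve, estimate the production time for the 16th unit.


Formula: T_n = T_1 * (learning_rate)^(log2(n)) where learning_rate = rate/100
Doublings = log2(16) = 4
T_n = 165 * 0.9^4
T_n = 165 * 0.6561 = 108.3 hours

108.3 hours


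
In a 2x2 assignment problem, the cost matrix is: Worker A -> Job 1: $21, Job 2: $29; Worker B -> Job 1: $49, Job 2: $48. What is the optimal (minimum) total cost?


Option 1: A->1 + B->2 = $21 + $48 = $69
Option 2: A->2 + B->1 = $29 + $49 = $78
Min cost = min($69, $78) = $69

$69


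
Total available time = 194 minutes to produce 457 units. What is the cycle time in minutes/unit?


Formula: CT = Available Time / Number of Units
CT = 194 min / 457 units
CT = 0.42 min/unit

0.42 min/unit


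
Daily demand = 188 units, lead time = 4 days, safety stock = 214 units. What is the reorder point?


Formula: ROP = (Daily Demand * Lead Time) + Safety Stock
Demand during lead time = 188 * 4 = 752 units
ROP = 752 + 214 = 966 units

966 units


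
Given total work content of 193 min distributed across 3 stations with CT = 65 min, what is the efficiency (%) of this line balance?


Formula: Efficiency = Sum of Task Times / (N_stations * CT) * 100
Total station capacity = 3 stations * 65 min = 195 min
Efficiency = 193 / 195 * 100 = 99.0%

99.0%


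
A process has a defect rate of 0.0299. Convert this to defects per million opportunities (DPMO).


DPMO = defect_rate * 1000000 = 0.0299 * 1000000

29900


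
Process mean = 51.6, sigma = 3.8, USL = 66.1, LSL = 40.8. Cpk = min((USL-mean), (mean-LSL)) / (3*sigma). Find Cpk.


Cpu = (66.1 - 51.6) / (3 * 3.8) = 1.27
Cpl = (51.6 - 40.8) / (3 * 3.8) = 0.95
Cpk = min(1.27, 0.95) = 0.95

0.95


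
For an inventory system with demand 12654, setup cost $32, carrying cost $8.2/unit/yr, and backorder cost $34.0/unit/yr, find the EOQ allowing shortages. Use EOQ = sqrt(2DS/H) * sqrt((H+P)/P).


Formula: EOQ* = sqrt(2DS/H) * sqrt((H+P)/P)
Base EOQ = sqrt(2*12654*32/8.2) = 314.27 units
Correction = sqrt((8.2+34.0)/34.0) = 1.11408
EOQ* = 314.27 * 1.11408 = 350.1 units

350.1 units


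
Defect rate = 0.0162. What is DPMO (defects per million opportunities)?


DPMO = defect_rate * 1000000 = 0.0162 * 1000000

16200


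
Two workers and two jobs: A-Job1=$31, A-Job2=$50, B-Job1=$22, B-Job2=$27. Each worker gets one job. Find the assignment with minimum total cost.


Option 1: A->1 + B->2 = $31 + $27 = $58
Option 2: A->2 + B->1 = $50 + $22 = $72
Min cost = min($58, $72) = $58

$58


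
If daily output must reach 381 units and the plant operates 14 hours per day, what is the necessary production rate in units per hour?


Formula: Production Rate = Daily Demand / Available Hours
Rate = 381 units/day / 14 hours/day
Rate = 27.2 units/hour

27.2 units/hour


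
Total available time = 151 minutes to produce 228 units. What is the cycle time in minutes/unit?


Formula: CT = Available Time / Number of Units
CT = 151 min / 228 units
CT = 0.66 min/unit

0.66 min/unit


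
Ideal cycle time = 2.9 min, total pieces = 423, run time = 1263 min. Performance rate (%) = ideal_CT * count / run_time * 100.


Formula: Performance = (Ideal CT * Total Count) / Run Time * 100
Ideal output time = 2.9 * 423 = 1226.7 min
Performance = 1226.7 / 1263 * 100 = 97.1%

97.1%


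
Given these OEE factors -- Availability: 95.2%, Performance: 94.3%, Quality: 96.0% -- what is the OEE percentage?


Formula: OEE = Availability * Performance * Quality / 10000
A * P = 95.2% * 94.3% / 100 = 89.77%
OEE = 89.77% * 96.0% / 100 = 86.2%

86.2%


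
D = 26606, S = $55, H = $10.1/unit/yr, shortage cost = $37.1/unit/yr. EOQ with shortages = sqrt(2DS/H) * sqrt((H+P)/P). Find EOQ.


Formula: EOQ* = sqrt(2DS/H) * sqrt((H+P)/P)
Base EOQ = sqrt(2*26606*55/10.1) = 538.3 units
Correction = sqrt((10.1+37.1)/37.1) = 1.12793
EOQ* = 538.3 * 1.12793 = 607.2 units

607.2 units


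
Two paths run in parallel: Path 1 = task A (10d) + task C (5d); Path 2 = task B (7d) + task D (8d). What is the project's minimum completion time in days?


Path 1 = 10 + 5 = 15 days
Path 2 = 7 + 8 = 15 days
Duration = max(15, 15) = 15 days

15 days
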